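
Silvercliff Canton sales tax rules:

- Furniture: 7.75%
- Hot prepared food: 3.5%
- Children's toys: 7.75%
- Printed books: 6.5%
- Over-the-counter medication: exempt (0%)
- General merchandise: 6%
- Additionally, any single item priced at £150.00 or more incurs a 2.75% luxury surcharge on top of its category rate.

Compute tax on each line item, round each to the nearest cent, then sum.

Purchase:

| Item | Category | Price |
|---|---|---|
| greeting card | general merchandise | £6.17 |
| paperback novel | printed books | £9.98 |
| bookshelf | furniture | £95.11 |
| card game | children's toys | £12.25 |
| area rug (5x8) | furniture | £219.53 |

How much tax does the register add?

Greeting card £6.17: general merchandise → 6% → £0.37
Paperback novel £9.98: printed books → 6.5% → £0.65
Bookshelf £95.11: furniture → 7.75% → £7.37
Card game £12.25: children's toys → 7.75% → £0.95
Area rug (5x8) £219.53: furniture → 7.75% + 2.75% surcharge = 10.5% → £23.05
Total tax = £0.37 + £0.65 + £7.37 + £0.95 + £23.05 = £32.39

£32.39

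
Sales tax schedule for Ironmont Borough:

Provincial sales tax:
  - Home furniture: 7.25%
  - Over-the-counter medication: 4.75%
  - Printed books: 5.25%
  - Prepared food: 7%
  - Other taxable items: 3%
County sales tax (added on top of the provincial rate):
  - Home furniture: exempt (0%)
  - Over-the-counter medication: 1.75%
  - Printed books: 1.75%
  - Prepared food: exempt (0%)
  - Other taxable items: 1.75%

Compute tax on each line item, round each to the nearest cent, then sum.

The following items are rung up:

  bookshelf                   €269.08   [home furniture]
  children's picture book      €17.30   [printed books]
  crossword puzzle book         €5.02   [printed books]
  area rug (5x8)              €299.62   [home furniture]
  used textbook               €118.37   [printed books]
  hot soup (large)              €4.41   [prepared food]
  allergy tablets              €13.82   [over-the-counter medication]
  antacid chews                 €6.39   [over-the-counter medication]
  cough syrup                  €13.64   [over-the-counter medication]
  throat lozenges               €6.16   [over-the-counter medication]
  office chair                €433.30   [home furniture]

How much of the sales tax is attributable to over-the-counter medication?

€2.61

Allergy tablets €13.82: over-the-counter medication → 4.75% + 1.75% county = 6.5% → €0.90
Antacid chews €6.39: over-the-counter medication → 4.75% + 1.75% county = 6.5% → €0.42
Cough syrup €13.64: over-the-counter medication → 4.75% + 1.75% county = 6.5% → €0.89
Throat lozenges €6.16: over-the-counter medication → 4.75% + 1.75% county = 6.5% → €0.40
Tax on over-the-counter medication = €0.90 + €0.42 + €0.89 + €0.40 = €2.61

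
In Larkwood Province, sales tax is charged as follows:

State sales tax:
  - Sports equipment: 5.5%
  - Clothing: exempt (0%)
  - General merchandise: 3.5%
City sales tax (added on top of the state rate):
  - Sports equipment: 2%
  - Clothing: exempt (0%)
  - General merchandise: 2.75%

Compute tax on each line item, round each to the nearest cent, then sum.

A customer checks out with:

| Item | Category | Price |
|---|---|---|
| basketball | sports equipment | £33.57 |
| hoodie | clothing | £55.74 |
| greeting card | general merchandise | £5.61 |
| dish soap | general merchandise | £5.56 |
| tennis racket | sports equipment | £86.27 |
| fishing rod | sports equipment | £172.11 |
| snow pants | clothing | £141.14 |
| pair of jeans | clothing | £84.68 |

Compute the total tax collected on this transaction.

Basketball £33.57: sports equipment → 5.5% + 2% city = 7.5% → £2.52
Hoodie £55.74: clothing → 0% + 0% city = 0% → £0.00
Greeting card £5.61: general merchandise → 3.5% + 2.75% city = 6.25% → £0.35
Dish soap £5.56: general merchandise → 3.5% + 2.75% city = 6.25% → £0.35
Tennis racket £86.27: sports equipment → 5.5% + 2% city = 7.5% → £6.47
Fishing rod £172.11: sports equipment → 5.5% + 2% city = 7.5% → £12.91
Snow pants £141.14: clothing → 0% + 0% city = 0% → £0.00
Pair of jeans £84.68: clothing → 0% + 0% city = 0% → £0.00
Total tax = £2.52 + £0.35 + £0.35 + £6.47 + £12.91 = £22.60

£22.60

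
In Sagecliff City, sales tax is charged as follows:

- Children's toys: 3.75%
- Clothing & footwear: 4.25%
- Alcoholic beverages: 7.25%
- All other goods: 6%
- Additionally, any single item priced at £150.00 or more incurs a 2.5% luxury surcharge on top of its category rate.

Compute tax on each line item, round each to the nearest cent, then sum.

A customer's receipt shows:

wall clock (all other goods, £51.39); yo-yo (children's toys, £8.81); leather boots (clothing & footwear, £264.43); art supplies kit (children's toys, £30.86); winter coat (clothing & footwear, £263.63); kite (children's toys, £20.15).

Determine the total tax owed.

£40.98

Wall clock £51.39: all other goods → 6% → £3.08
Yo-yo £8.81: children's toys → 3.75% → £0.33
Leather boots £264.43: clothing & footwear → 4.25% + 2.5% surcharge = 6.75% → £17.85
Art supplies kit £30.86: children's toys → 3.75% → £1.16
Winter coat £263.63: clothing & footwear → 4.25% + 2.5% surcharge = 6.75% → £17.80
Kite £20.15: children's toys → 3.75% → £0.76
Total tax = £3.08 + £0.33 + £17.85 + £1.16 + £17.80 + £0.76 = £40.98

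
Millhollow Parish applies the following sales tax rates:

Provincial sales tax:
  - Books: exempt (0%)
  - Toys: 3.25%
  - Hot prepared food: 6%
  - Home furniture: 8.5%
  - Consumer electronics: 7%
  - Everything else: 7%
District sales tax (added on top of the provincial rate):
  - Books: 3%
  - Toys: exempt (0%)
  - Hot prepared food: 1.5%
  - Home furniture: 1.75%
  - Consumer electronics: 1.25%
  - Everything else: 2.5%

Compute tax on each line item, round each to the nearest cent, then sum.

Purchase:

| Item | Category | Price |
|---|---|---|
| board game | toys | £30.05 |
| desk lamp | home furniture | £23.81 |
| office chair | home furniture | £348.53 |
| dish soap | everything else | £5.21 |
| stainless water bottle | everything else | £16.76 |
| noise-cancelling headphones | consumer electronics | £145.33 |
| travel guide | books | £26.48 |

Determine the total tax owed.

£54.00

Board game £30.05: toys → 3.25% + 0% district = 3.25% → £0.98
Desk lamp £23.81: home furniture → 8.5% + 1.75% district = 10.25% → £2.44
Office chair £348.53: home furniture → 8.5% + 1.75% district = 10.25% → £35.72
Dish soap £5.21: everything else → 7% + 2.5% district = 9.5% → £0.49
Stainless water bottle £16.76: everything else → 7% + 2.5% district = 9.5% → £1.59
Noise-cancelling headphones £145.33: consumer electronics → 7% + 1.25% district = 8.25% → £11.99
Travel guide £26.48: books → 0% + 3% district = 3% → £0.79
Total tax = £0.98 + £2.44 + £35.72 + £0.49 + £1.59 + £11.99 + £0.79 = £54.00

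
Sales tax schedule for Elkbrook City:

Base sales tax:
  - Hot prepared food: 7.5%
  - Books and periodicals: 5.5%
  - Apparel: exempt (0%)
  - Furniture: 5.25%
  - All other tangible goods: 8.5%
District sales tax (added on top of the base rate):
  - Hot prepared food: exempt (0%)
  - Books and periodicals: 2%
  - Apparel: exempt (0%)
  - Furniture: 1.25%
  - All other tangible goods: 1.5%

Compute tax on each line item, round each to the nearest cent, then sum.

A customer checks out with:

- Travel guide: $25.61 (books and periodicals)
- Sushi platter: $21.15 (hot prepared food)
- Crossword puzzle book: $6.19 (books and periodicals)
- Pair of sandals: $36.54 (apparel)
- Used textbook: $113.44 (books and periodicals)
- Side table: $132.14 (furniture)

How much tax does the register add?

$21.07

Travel guide $25.61: books and periodicals → 5.5% + 2% district = 7.5% → $1.92
Sushi platter $21.15: hot prepared food → 7.5% + 0% district = 7.5% → $1.59
Crossword puzzle book $6.19: books and periodicals → 5.5% + 2% district = 7.5% → $0.46
Pair of sandals $36.54: apparel → 0% + 0% district = 0% → $0.00
Used textbook $113.44: books and periodicals → 5.5% + 2% district = 7.5% → $8.51
Side table $132.14: furniture → 5.25% + 1.25% district = 6.5% → $8.59
Total tax = $1.92 + $1.59 + $0.46 + $8.51 + $8.59 = $21.07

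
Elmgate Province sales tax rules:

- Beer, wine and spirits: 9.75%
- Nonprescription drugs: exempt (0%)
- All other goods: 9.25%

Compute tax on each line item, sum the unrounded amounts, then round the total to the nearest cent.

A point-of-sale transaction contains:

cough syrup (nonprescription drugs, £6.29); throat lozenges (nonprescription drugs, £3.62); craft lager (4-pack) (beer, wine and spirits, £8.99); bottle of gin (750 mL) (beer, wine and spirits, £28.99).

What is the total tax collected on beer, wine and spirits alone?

Craft lager (4-pack) £8.99: beer, wine and spirits → 9.75% → £0.876525
Bottle of gin (750 mL) £28.99: beer, wine and spirits → 9.75% → £2.826525
Tax on beer, wine and spirits: unrounded sum = £3.70305 → £3.70

£3.70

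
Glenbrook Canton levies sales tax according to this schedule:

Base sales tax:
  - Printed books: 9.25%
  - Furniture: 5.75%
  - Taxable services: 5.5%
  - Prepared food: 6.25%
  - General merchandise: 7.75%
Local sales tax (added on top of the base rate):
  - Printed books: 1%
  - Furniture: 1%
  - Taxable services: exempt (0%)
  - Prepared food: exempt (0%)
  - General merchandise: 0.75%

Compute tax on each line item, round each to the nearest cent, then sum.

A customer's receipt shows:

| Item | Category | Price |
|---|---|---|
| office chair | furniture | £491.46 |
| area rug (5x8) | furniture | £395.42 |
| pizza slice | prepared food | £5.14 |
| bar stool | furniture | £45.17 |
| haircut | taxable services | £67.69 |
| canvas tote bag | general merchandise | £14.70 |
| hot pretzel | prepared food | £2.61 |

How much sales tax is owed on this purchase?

£68.36

Office chair £491.46: furniture → 5.75% + 1% local = 6.75% → £33.17
Area rug (5x8) £395.42: furniture → 5.75% + 1% local = 6.75% → £26.69
Pizza slice £5.14: prepared food → 6.25% + 0% local = 6.25% → £0.32
Bar stool £45.17: furniture → 5.75% + 1% local = 6.75% → £3.05
Haircut £67.69: taxable services → 5.5% + 0% local = 5.5% → £3.72
Canvas tote bag £14.70: general merchandise → 7.75% + 0.75% local = 8.5% → £1.25
Hot pretzel £2.61: prepared food → 6.25% + 0% local = 6.25% → £0.16
Total tax = £33.17 + £26.69 + £0.32 + £3.05 + £3.72 + £1.25 + £0.16 = £68.36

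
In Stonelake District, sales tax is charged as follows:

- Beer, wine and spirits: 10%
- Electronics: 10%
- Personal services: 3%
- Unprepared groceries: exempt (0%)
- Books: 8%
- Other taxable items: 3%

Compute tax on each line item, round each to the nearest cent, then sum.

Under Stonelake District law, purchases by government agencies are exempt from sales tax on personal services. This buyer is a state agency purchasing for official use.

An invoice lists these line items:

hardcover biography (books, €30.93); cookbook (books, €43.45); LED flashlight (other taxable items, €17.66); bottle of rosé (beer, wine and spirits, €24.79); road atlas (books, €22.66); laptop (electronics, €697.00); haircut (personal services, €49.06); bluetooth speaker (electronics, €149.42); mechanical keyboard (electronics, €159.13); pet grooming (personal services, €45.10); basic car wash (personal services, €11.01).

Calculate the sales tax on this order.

Hardcover biography €30.93: books → 8% → €2.47
Cookbook €43.45: books → 8% → €3.48
LED flashlight €17.66: other taxable items → 3% → €0.53
Bottle of rosé €24.79: beer, wine and spirits → 10% → €2.48
Road atlas €22.66: books → 8% → €1.81
Laptop €697.00: electronics → 10% → €69.70
Haircut €49.06: personal services, buyer-exempt → 0% → €0.00
Bluetooth speaker €149.42: electronics → 10% → €14.94
Mechanical keyboard €159.13: electronics → 10% → €15.91
Pet grooming €45.10: personal services, buyer-exempt → 0% → €0.00
Basic car wash €11.01: personal services, buyer-exempt → 0% → €0.00
Total tax = €2.47 + €3.48 + €0.53 + €2.48 + €1.81 + €69.70 + €14.94 + €15.91 = €111.32

€111.32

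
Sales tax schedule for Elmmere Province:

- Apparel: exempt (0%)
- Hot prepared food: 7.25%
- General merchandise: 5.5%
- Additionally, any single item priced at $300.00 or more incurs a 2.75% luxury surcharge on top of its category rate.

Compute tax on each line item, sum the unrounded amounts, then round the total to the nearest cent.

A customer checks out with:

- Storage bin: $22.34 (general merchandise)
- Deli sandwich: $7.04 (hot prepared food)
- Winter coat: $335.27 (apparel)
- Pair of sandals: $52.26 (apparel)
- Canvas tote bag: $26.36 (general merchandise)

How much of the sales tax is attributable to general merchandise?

Storage bin $22.34: general merchandise → 5.5% → $1.2287
Canvas tote bag $26.36: general merchandise → 5.5% → $1.4498
Tax on general merchandise: unrounded sum = $2.6785 → $2.68

$2.68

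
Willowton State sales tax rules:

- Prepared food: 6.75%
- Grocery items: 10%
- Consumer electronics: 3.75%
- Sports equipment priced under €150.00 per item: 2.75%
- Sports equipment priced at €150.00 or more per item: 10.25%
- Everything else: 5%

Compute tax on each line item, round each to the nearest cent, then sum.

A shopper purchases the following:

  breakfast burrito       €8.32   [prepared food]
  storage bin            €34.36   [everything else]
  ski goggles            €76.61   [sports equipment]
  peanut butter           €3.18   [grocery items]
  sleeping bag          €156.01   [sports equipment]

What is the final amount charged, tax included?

€299.18

Breakfast burrito €8.32: prepared food → 6.75% → €0.56
Storage bin €34.36: everything else → 5% → €1.72
Ski goggles €76.61: sports equipment, under €150.00 → 2.75% → €2.11
Peanut butter €3.18: grocery items → 10% → €0.32
Sleeping bag €156.01: sports equipment, €150.00 or more → 10.25% → €15.99
Subtotal = €278.48; tax = €20.70; total due = €299.18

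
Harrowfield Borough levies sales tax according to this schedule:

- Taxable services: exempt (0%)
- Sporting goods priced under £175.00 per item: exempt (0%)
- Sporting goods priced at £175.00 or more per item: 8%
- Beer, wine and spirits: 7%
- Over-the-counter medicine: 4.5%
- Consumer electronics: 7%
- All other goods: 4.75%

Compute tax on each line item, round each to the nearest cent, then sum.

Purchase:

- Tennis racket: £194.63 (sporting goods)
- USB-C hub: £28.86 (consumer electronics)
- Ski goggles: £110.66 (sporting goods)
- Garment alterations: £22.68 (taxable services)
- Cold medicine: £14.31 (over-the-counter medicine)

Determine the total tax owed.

Tennis racket £194.63: sporting goods, £175.00 or more → 8% → £15.57
USB-C hub £28.86: consumer electronics → 7% → £2.02
Ski goggles £110.66: sporting goods, under £175.00 → 0% → £0.00
Garment alterations £22.68: taxable services → 0% → £0.00
Cold medicine £14.31: over-the-counter medicine → 4.5% → £0.64
Total tax = £15.57 + £2.02 + £0.64 = £18.23

£18.23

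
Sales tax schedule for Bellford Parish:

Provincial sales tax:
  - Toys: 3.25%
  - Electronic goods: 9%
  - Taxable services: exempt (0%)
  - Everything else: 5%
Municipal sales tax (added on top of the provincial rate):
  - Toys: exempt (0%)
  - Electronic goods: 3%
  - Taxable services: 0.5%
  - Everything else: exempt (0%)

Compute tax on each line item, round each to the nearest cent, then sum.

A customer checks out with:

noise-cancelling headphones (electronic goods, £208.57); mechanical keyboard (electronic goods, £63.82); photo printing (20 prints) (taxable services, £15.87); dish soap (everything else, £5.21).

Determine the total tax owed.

Noise-cancelling headphones £208.57: electronic goods → 9% + 3% municipal = 12% → £25.03
Mechanical keyboard £63.82: electronic goods → 9% + 3% municipal = 12% → £7.66
Photo printing (20 prints) £15.87: taxable services → 0% + 0.5% municipal = 0.5% → £0.08
Dish soap £5.21: everything else → 5% + 0% municipal = 5% → £0.26
Total tax = £25.03 + £7.66 + £0.08 + £0.26 = £33.03

£33.03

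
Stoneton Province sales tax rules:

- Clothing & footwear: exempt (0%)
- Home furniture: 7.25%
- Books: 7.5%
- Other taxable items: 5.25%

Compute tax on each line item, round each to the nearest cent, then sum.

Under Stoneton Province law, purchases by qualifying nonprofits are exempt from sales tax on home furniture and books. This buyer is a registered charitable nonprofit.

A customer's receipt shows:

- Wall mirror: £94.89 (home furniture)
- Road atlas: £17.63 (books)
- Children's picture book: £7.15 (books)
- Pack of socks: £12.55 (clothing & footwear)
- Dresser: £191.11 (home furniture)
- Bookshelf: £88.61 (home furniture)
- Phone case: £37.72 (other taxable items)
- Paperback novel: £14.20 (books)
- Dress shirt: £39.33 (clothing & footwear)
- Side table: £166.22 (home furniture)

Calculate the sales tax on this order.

Wall mirror £94.89: home furniture, buyer-exempt → 0% → £0.00
Road atlas £17.63: books, buyer-exempt → 0% → £0.00
Children's picture book £7.15: books, buyer-exempt → 0% → £0.00
Pack of socks £12.55: clothing & footwear → 0% → £0.00
Dresser £191.11: home furniture, buyer-exempt → 0% → £0.00
Bookshelf £88.61: home furniture, buyer-exempt → 0% → £0.00
Phone case £37.72: other taxable items → 5.25% → £1.98
Paperback novel £14.20: books, buyer-exempt → 0% → £0.00
Dress shirt £39.33: clothing & footwear → 0% → £0.00
Side table £166.22: home furniture, buyer-exempt → 0% → £0.00
Total tax = £1.98

£1.98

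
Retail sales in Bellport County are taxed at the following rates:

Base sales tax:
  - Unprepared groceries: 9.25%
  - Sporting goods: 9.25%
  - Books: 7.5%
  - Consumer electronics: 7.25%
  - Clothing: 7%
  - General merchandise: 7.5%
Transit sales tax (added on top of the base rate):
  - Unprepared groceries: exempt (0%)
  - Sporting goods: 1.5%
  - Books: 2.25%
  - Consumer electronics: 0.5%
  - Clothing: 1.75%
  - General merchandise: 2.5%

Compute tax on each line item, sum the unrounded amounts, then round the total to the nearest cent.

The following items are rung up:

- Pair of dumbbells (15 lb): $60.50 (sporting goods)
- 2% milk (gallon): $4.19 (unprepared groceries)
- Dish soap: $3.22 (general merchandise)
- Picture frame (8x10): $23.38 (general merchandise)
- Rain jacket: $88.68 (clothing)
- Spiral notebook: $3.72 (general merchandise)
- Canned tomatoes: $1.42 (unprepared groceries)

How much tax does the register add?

$17.81

Pair of dumbbells (15 lb) $60.50: sporting goods → 9.25% + 1.5% transit = 10.75% → $6.50375
2% milk (gallon) $4.19: unprepared groceries → 9.25% + 0% transit = 9.25% → $0.387575
Dish soap $3.22: general merchandise → 7.5% + 2.5% transit = 10% → $0.322
Picture frame (8x10) $23.38: general merchandise → 7.5% + 2.5% transit = 10% → $2.338
Rain jacket $88.68: clothing → 7% + 1.75% transit = 8.75% → $7.7595
Spiral notebook $3.72: general merchandise → 7.5% + 2.5% transit = 10% → $0.372
Canned tomatoes $1.42: unprepared groceries → 9.25% + 0% transit = 9.25% → $0.13135
Unrounded tax sum = $17.814175 → $17.81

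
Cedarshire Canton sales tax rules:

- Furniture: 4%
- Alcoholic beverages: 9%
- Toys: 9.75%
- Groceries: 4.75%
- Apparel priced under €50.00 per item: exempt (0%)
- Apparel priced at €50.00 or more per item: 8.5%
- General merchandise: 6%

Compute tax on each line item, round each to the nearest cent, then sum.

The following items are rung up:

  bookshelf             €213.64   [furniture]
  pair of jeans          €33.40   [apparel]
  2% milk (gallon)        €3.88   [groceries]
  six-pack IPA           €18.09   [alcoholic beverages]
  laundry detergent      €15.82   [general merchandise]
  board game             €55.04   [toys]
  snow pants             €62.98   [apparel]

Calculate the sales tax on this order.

Bookshelf €213.64: furniture → 4% → €8.55
Pair of jeans €33.40: apparel, under €50.00 → 0% → €0.00
2% milk (gallon) €3.88: groceries → 4.75% → €0.18
Six-pack IPA €18.09: alcoholic beverages → 9% → €1.63
Laundry detergent €15.82: general merchandise → 6% → €0.95
Board game €55.04: toys → 9.75% → €5.37
Snow pants €62.98: apparel, €50.00 or more → 8.5% → €5.35
Total tax = €8.55 + €0.18 + €1.63 + €0.95 + €5.37 + €5.35 = €22.03

€22.03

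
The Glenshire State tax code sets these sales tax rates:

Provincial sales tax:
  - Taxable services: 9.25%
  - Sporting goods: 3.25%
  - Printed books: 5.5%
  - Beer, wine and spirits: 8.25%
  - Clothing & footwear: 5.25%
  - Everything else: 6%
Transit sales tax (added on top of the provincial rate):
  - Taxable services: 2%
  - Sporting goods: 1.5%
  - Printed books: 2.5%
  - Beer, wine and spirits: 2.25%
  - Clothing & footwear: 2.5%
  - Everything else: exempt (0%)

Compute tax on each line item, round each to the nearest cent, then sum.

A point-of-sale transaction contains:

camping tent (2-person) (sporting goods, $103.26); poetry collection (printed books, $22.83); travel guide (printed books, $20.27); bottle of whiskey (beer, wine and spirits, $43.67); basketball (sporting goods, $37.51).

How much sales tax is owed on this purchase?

$14.72

Camping tent (2-person) $103.26: sporting goods → 3.25% + 1.5% transit = 4.75% → $4.90
Poetry collection $22.83: printed books → 5.5% + 2.5% transit = 8% → $1.83
Travel guide $20.27: printed books → 5.5% + 2.5% transit = 8% → $1.62
Bottle of whiskey $43.67: beer, wine and spirits → 8.25% + 2.25% transit = 10.5% → $4.59
Basketball $37.51: sporting goods → 3.25% + 1.5% transit = 4.75% → $1.78
Total tax = $4.90 + $1.83 + $1.62 + $4.59 + $1.78 = $14.72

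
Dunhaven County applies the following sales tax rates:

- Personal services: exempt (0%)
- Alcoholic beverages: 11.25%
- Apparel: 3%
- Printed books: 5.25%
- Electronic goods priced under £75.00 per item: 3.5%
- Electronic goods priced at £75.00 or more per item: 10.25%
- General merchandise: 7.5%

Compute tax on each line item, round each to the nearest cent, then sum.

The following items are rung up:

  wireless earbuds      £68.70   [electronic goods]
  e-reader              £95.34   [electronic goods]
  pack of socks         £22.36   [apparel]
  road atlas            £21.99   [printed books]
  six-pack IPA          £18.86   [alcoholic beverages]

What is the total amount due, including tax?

Wireless earbuds £68.70: electronic goods, under £75.00 → 3.5% → £2.40
E-reader £95.34: electronic goods, £75.00 or more → 10.25% → £9.77
Pack of socks £22.36: apparel → 3% → £0.67
Road atlas £21.99: printed books → 5.25% → £1.15
Six-pack IPA £18.86: alcoholic beverages → 11.25% → £2.12
Subtotal = £227.25; tax = £16.11; total due = £243.36

£243.36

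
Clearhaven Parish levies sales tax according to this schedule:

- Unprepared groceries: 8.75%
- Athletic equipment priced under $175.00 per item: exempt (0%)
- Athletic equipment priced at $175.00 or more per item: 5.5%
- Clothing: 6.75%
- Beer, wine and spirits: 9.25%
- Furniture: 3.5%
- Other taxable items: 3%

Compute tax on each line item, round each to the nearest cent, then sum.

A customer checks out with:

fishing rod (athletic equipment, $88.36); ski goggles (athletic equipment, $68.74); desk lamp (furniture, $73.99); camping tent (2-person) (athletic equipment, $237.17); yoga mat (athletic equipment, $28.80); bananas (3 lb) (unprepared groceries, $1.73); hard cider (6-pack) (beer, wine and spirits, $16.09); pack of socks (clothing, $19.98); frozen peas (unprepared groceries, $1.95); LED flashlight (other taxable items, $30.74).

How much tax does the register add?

Fishing rod $88.36: athletic equipment, under $175.00 → 0% → $0.00
Ski goggles $68.74: athletic equipment, under $175.00 → 0% → $0.00
Desk lamp $73.99: furniture → 3.5% → $2.59
Camping tent (2-person) $237.17: athletic equipment, $175.00 or more → 5.5% → $13.04
Yoga mat $28.80: athletic equipment, under $175.00 → 0% → $0.00
Bananas (3 lb) $1.73: unprepared groceries → 8.75% → $0.15
Hard cider (6-pack) $16.09: beer, wine and spirits → 9.25% → $1.49
Pack of socks $19.98: clothing → 6.75% → $1.35
Frozen peas $1.95: unprepared groceries → 8.75% → $0.17
LED flashlight $30.74: other taxable items → 3% → $0.92
Total tax = $2.59 + $13.04 + $0.15 + $1.49 + $1.35 + $0.17 + $0.92 = $19.71

$19.71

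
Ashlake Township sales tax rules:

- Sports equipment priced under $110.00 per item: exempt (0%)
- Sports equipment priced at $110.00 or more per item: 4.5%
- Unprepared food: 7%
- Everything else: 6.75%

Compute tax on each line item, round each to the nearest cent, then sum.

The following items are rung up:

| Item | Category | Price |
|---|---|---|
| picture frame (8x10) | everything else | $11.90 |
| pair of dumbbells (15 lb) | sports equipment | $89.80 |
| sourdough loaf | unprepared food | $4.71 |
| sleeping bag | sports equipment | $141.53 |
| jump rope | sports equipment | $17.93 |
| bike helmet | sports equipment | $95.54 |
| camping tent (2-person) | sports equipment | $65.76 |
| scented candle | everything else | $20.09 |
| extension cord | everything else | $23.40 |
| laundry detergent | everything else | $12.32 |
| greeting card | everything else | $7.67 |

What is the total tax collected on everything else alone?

$5.09

Picture frame (8x10) $11.90: everything else → 6.75% → $0.80
Scented candle $20.09: everything else → 6.75% → $1.36
Extension cord $23.40: everything else → 6.75% → $1.58
Laundry detergent $12.32: everything else → 6.75% → $0.83
Greeting card $7.67: everything else → 6.75% → $0.52
Tax on everything else = $0.80 + $1.36 + $1.58 + $0.83 + $0.52 = $5.09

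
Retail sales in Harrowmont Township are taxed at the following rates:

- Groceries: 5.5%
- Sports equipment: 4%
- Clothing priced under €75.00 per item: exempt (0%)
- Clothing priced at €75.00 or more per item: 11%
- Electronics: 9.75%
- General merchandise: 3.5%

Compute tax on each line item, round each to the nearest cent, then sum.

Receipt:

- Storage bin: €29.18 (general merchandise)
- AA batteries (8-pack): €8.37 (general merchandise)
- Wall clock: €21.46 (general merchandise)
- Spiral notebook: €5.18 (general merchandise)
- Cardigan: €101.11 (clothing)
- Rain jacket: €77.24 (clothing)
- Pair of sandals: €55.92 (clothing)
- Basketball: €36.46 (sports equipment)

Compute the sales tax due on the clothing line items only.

€19.62

Cardigan €101.11: clothing, €75.00 or more → 11% → €11.12
Rain jacket €77.24: clothing, €75.00 or more → 11% → €8.50
Pair of sandals €55.92: clothing, under €75.00 → 0% → €0.00
Tax on clothing = €11.12 + €8.50 + €0.00 = €19.62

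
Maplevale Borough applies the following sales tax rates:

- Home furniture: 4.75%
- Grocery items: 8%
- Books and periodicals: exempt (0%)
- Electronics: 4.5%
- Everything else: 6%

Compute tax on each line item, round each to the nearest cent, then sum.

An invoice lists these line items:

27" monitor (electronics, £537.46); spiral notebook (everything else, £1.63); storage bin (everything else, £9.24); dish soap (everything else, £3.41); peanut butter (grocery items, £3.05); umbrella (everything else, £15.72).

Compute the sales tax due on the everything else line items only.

Spiral notebook £1.63: everything else → 6% → £0.10
Storage bin £9.24: everything else → 6% → £0.55
Dish soap £3.41: everything else → 6% → £0.20
Umbrella £15.72: everything else → 6% → £0.94
Tax on everything else = £0.10 + £0.55 + £0.20 + £0.94 = £1.79

£1.79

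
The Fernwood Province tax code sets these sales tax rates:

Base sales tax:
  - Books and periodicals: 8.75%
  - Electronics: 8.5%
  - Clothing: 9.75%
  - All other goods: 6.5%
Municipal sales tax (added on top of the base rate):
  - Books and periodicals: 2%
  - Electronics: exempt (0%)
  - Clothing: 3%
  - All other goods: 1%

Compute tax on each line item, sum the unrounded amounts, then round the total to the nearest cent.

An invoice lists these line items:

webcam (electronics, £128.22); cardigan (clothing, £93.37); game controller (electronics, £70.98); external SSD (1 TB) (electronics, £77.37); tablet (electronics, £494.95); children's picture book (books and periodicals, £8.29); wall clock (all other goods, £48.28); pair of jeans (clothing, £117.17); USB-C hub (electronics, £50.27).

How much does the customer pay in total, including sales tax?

Webcam £128.22: electronics → 8.5% + 0% municipal = 8.5% → £10.8987
Cardigan £93.37: clothing → 9.75% + 3% municipal = 12.75% → £11.904675
Game controller £70.98: electronics → 8.5% + 0% municipal = 8.5% → £6.0333
External SSD (1 TB) £77.37: electronics → 8.5% + 0% municipal = 8.5% → £6.57645
Tablet £494.95: electronics → 8.5% + 0% municipal = 8.5% → £42.07075
Children's picture book £8.29: books and periodicals → 8.75% + 2% municipal = 10.75% → £0.891175
Wall clock £48.28: all other goods → 6.5% + 1% municipal = 7.5% → £3.621
Pair of jeans £117.17: clothing → 9.75% + 3% municipal = 12.75% → £14.939175
USB-C hub £50.27: electronics → 8.5% + 0% municipal = 8.5% → £4.27295
Subtotal = £1088.90; unrounded tax = £101.208175 → £101.21; total due = £1190.11

£1190.11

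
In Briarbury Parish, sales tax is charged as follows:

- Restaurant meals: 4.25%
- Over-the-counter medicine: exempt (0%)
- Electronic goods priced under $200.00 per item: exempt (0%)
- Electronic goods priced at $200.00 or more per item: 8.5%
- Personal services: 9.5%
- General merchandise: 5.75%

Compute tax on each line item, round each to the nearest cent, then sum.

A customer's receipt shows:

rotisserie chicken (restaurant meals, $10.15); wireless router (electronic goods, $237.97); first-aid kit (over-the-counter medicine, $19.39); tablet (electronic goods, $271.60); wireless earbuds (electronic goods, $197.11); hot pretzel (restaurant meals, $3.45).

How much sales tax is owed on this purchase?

$43.90

Rotisserie chicken $10.15: restaurant meals → 4.25% → $0.43
Wireless router $237.97: electronic goods, $200.00 or more → 8.5% → $20.23
First-aid kit $19.39: over-the-counter medicine → 0% → $0.00
Tablet $271.60: electronic goods, $200.00 or more → 8.5% → $23.09
Wireless earbuds $197.11: electronic goods, under $200.00 → 0% → $0.00
Hot pretzel $3.45: restaurant meals → 4.25% → $0.15
Total tax = $0.43 + $20.23 + $23.09 + $0.15 = $43.90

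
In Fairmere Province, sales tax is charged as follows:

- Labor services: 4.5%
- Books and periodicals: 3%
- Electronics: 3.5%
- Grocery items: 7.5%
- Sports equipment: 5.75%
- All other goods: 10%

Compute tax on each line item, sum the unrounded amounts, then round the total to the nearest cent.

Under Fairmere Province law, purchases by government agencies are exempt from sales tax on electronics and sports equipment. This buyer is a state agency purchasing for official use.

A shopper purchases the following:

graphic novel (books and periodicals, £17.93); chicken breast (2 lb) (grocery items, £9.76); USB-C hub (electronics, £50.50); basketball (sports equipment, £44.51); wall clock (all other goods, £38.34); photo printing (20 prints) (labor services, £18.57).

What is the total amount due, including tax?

£185.55

Graphic novel £17.93: books and periodicals → 3% → £0.5379
Chicken breast (2 lb) £9.76: grocery items → 7.5% → £0.732
USB-C hub £50.50: electronics, buyer-exempt → 0% → £0.00
Basketball £44.51: sports equipment, buyer-exempt → 0% → £0.00
Wall clock £38.34: all other goods → 10% → £3.834
Photo printing (20 prints) £18.57: labor services → 4.5% → £0.83565
Subtotal = £179.61; unrounded tax = £5.93955 → £5.94; total due = £185.55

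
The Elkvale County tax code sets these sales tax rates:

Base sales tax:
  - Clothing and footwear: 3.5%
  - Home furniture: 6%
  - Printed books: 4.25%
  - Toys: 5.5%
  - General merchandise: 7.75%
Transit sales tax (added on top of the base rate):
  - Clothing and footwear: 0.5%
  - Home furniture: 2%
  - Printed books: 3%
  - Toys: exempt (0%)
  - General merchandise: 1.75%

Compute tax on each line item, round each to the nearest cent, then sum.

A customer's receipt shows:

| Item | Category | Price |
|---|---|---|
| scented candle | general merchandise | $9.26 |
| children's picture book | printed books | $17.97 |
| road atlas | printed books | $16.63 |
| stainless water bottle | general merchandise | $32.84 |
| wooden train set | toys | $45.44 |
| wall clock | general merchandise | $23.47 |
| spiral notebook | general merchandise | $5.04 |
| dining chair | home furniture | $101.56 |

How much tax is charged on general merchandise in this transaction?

Scented candle $9.26: general merchandise → 7.75% + 1.75% transit = 9.5% → $0.88
Stainless water bottle $32.84: general merchandise → 7.75% + 1.75% transit = 9.5% → $3.12
Wall clock $23.47: general merchandise → 7.75% + 1.75% transit = 9.5% → $2.23
Spiral notebook $5.04: general merchandise → 7.75% + 1.75% transit = 9.5% → $0.48
Tax on general merchandise = $0.88 + $3.12 + $2.23 + $0.48 = $6.71

$6.71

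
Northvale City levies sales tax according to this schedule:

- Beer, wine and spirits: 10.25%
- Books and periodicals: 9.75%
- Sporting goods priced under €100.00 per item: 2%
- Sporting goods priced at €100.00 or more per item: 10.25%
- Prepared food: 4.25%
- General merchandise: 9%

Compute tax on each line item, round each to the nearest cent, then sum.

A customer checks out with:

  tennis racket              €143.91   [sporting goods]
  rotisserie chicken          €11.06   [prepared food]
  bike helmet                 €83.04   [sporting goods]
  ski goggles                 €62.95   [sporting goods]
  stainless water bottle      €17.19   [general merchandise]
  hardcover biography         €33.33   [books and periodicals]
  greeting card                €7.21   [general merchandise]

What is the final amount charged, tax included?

Tennis racket €143.91: sporting goods, €100.00 or more → 10.25% → €14.75
Rotisserie chicken €11.06: prepared food → 4.25% → €0.47
Bike helmet €83.04: sporting goods, under €100.00 → 2% → €1.66
Ski goggles €62.95: sporting goods, under €100.00 → 2% → €1.26
Stainless water bottle €17.19: general merchandise → 9% → €1.55
Hardcover biography €33.33: books and periodicals → 9.75% → €3.25
Greeting card €7.21: general merchandise → 9% → €0.65
Subtotal = €358.69; tax = €23.59; total due = €382.28

€382.28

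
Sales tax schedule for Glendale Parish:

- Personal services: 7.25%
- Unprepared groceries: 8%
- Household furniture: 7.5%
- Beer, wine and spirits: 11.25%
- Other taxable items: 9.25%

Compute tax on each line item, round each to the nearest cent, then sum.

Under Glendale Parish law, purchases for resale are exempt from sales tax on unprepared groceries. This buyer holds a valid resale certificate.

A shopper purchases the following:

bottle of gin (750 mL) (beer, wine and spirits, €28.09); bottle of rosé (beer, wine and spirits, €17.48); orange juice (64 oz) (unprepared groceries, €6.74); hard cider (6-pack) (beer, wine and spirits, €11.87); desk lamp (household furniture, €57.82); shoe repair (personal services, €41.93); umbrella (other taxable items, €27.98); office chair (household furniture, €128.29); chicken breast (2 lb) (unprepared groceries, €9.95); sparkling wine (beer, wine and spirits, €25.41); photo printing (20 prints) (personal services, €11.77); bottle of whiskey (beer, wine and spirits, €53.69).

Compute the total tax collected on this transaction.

€35.81

Bottle of gin (750 mL) €28.09: beer, wine and spirits → 11.25% → €3.16
Bottle of rosé €17.48: beer, wine and spirits → 11.25% → €1.97
Orange juice (64 oz) €6.74: unprepared groceries, buyer-exempt → 0% → €0.00
Hard cider (6-pack) €11.87: beer, wine and spirits → 11.25% → €1.34
Desk lamp €57.82: household furniture → 7.5% → €4.34
Shoe repair €41.93: personal services → 7.25% → €3.04
Umbrella €27.98: other taxable items → 9.25% → €2.59
Office chair €128.29: household furniture → 7.5% → €9.62
Chicken breast (2 lb) €9.95: unprepared groceries, buyer-exempt → 0% → €0.00
Sparkling wine €25.41: beer, wine and spirits → 11.25% → €2.86
Photo printing (20 prints) €11.77: personal services → 7.25% → €0.85
Bottle of whiskey €53.69: beer, wine and spirits → 11.25% → €6.04
Total tax = €3.16 + €1.97 + €1.34 + €4.34 + €3.04 + €2.59 + €9.62 + €2.86 + €0.85 + €6.04 = €35.81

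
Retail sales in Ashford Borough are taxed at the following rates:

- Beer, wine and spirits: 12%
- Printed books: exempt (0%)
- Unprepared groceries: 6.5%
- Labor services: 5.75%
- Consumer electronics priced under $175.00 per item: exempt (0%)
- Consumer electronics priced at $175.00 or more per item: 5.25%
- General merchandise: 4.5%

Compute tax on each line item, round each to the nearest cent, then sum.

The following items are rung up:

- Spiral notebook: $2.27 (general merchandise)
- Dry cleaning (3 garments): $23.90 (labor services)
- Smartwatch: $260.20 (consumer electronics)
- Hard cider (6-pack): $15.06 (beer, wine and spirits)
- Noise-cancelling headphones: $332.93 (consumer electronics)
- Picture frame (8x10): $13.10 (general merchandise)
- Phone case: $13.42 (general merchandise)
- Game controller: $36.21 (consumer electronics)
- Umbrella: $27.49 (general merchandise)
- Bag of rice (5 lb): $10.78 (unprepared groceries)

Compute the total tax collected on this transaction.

$37.55

Spiral notebook $2.27: general merchandise → 4.5% → $0.10
Dry cleaning (3 garments) $23.90: labor services → 5.75% → $1.37
Smartwatch $260.20: consumer electronics, $175.00 or more → 5.25% → $13.66
Hard cider (6-pack) $15.06: beer, wine and spirits → 12% → $1.81
Noise-cancelling headphones $332.93: consumer electronics, $175.00 or more → 5.25% → $17.48
Picture frame (8x10) $13.10: general merchandise → 4.5% → $0.59
Phone case $13.42: general merchandise → 4.5% → $0.60
Game controller $36.21: consumer electronics, under $175.00 → 0% → $0.00
Umbrella $27.49: general merchandise → 4.5% → $1.24
Bag of rice (5 lb) $10.78: unprepared groceries → 6.5% → $0.70
Total tax = $0.10 + $1.37 + $13.66 + $1.81 + $17.48 + $0.59 + $0.60 + $1.24 + $0.70 = $37.55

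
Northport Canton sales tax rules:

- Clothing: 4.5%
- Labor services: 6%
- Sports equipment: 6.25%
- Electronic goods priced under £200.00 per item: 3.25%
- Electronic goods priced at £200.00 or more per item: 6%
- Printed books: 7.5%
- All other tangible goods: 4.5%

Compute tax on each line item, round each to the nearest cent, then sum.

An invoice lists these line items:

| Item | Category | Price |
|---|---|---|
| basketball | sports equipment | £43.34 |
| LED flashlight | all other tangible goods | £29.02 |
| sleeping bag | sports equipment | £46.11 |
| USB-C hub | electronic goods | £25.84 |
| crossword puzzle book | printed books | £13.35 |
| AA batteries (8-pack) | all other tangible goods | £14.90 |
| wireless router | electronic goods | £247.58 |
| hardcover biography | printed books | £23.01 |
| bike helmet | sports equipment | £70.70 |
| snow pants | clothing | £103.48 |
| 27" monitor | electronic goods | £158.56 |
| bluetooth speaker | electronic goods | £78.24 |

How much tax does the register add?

Basketball £43.34: sports equipment → 6.25% → £2.71
LED flashlight £29.02: all other tangible goods → 4.5% → £1.31
Sleeping bag £46.11: sports equipment → 6.25% → £2.88
USB-C hub £25.84: electronic goods, under £200.00 → 3.25% → £0.84
Crossword puzzle book £13.35: printed books → 7.5% → £1.00
AA batteries (8-pack) £14.90: all other tangible goods → 4.5% → £0.67
Wireless router £247.58: electronic goods, £200.00 or more → 6% → £14.85
Hardcover biography £23.01: printed books → 7.5% → £1.73
Bike helmet £70.70: sports equipment → 6.25% → £4.42
Snow pants £103.48: clothing → 4.5% → £4.66
27" monitor £158.56: electronic goods, under £200.00 → 3.25% → £5.15
Bluetooth speaker £78.24: electronic goods, under £200.00 → 3.25% → £2.54
Total tax = £2.71 + £1.31 + £2.88 + £0.84 + £1.00 + £0.67 + £14.85 + £1.73 + £4.42 + £4.66 + £5.15 + £2.54 = £42.76

£42.76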